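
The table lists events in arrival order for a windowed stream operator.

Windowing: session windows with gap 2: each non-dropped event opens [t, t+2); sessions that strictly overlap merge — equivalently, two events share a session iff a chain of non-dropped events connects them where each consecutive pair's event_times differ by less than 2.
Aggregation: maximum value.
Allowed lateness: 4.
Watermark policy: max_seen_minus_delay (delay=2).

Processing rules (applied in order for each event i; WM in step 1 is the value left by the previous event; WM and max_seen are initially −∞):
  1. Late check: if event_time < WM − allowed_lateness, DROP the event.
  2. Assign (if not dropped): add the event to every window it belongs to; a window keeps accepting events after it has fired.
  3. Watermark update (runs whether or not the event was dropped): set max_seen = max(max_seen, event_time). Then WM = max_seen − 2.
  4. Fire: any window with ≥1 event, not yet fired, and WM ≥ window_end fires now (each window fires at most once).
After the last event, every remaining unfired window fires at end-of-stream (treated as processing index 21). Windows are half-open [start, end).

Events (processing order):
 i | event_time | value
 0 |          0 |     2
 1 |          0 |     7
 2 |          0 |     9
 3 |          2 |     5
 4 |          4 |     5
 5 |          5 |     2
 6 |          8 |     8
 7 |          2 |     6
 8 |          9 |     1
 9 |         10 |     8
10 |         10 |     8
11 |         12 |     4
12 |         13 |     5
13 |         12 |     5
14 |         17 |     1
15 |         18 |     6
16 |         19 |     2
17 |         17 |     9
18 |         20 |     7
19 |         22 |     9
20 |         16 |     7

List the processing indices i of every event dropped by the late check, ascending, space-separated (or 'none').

i=0 t=0 v=2: → [0,2); WM=-2
i=1 t=0 v=7: → [0,2); WM=-2
i=2 t=0 v=9: → [0,2); WM=-2
i=3 t=2 v=5: → [2,4); WM=0
i=4 t=4 v=5: → [4,6); WM=2
i=5 t=5 v=2: → [4,7); WM=3
i=6 t=8 v=8: → [8,10); WM=6
i=7 t=2 v=6: → [2,4); WM=6
i=8 t=9 v=1: → [8,11); WM=7
i=9 t=10 v=8: → [8,12); WM=8
i=10 t=10 v=8: → [8,12); WM=8
i=11 t=12 v=4: → [12,14); WM=10
i=12 t=13 v=5: → [12,15); WM=11
i=13 t=12 v=5: → [12,15); WM=11
i=14 t=17 v=1: → [17,19); WM=15
i=15 t=18 v=6: → [17,20); WM=16
i=16 t=19 v=2: → [17,21); WM=17
i=17 t=17 v=9: → [17,21); WM=17
i=18 t=20 v=7: → [17,22); WM=18
i=19 t=22 v=9: → [22,24); WM=20
i=20 t=16 v=7: → [16,22); WM=20

none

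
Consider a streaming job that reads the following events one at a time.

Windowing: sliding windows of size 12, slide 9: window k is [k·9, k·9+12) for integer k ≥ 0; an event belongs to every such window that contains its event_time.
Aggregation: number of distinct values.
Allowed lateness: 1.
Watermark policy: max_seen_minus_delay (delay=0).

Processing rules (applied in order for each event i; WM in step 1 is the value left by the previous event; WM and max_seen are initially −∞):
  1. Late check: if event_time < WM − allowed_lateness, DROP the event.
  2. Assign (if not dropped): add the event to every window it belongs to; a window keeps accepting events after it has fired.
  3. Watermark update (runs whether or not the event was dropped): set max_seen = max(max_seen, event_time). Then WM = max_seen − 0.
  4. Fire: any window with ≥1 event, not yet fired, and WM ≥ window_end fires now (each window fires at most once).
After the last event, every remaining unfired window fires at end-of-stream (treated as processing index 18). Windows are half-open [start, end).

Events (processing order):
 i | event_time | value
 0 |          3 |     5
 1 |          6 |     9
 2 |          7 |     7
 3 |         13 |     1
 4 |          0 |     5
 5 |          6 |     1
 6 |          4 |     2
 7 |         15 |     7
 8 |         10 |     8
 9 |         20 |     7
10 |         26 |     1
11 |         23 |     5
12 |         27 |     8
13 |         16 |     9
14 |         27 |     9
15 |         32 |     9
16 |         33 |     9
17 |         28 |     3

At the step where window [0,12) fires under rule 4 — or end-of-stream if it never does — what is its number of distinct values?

3

i=0 t=3 v=5: → [0,12); WM=3
i=1 t=6 v=9: → [0,12); WM=6
i=2 t=7 v=7: → [0,12); WM=7
i=3 t=13 v=1: → [9,21); WM=13; [0,12) fires=3
i=4 t=0 v=5: DROP (t<13-1); WM=13
i=5 t=6 v=1: DROP (t<13-1); WM=13
i=6 t=4 v=2: DROP (t<13-1); WM=13
i=7 t=15 v=7: → [9,21); WM=15
i=8 t=10 v=8: DROP (t<15-1); WM=15
i=9 t=20 v=7: → [18,30),[9,21); WM=20
i=10 t=26 v=1: → [18,30); WM=26; [9,21) fires=2
i=11 t=23 v=5: DROP (t<26-1); WM=26
i=12 t=27 v=8: → [27,39),[18,30); WM=27
i=13 t=16 v=9: DROP (t<27-1); WM=27
i=14 t=27 v=9: → [27,39),[18,30); WM=27
i=15 t=32 v=9: → [27,39); WM=32; [18,30) fires=4
i=16 t=33 v=9: → [27,39); WM=33
i=17 t=28 v=3: DROP (t<33-1); WM=33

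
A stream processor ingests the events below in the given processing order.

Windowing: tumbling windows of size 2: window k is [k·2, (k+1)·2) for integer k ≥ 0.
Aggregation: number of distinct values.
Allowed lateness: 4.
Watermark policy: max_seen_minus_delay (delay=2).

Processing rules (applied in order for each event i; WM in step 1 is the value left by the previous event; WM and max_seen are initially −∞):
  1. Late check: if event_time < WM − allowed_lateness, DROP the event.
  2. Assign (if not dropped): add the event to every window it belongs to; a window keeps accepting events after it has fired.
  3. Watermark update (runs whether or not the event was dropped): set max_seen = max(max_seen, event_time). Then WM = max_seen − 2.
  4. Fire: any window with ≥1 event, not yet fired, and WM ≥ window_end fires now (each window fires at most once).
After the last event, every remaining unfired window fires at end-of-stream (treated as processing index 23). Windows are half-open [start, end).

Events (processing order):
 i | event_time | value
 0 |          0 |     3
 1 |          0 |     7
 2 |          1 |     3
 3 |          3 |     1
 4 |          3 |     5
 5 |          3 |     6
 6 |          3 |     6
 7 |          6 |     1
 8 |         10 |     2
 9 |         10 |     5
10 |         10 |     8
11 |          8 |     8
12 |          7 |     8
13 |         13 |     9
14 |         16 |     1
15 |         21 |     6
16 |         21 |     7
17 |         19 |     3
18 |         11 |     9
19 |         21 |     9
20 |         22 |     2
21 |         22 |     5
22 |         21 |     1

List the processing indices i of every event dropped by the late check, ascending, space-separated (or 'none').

18

i=0 t=0 v=3: → [0,2); WM=-2
i=1 t=0 v=7: → [0,2); WM=-2
i=2 t=1 v=3: → [0,2); WM=-1
i=3 t=3 v=1: → [2,4); WM=1
i=4 t=3 v=5: → [2,4); WM=1
i=5 t=3 v=6: → [2,4); WM=1
i=6 t=3 v=6: → [2,4); WM=1
i=7 t=6 v=1: → [6,8); WM=4; [0,2) fires=2 [2,4) fires=3
i=8 t=10 v=2: → [10,12); WM=8; [6,8) fires=1
i=9 t=10 v=5: → [10,12); WM=8
i=10 t=10 v=8: → [10,12); WM=8
i=11 t=8 v=8: → [8,10); WM=8
i=12 t=7 v=8: → [6,8); WM=8
i=13 t=13 v=9: → [12,14); WM=11; [8,10) fires=1
i=14 t=16 v=1: → [16,18); WM=14; [10,12) fires=3 [12,14) fires=1
i=15 t=21 v=6: → [20,22); WM=19; [16,18) fires=1
i=16 t=21 v=7: → [20,22); WM=19
i=17 t=19 v=3: → [18,20); WM=19
i=18 t=11 v=9: DROP (t<19-4); WM=19
i=19 t=21 v=9: → [20,22); WM=19
i=20 t=22 v=2: → [22,24); WM=20; [18,20) fires=1
i=21 t=22 v=5: → [22,24); WM=20
i=22 t=21 v=1: → [20,22); WM=20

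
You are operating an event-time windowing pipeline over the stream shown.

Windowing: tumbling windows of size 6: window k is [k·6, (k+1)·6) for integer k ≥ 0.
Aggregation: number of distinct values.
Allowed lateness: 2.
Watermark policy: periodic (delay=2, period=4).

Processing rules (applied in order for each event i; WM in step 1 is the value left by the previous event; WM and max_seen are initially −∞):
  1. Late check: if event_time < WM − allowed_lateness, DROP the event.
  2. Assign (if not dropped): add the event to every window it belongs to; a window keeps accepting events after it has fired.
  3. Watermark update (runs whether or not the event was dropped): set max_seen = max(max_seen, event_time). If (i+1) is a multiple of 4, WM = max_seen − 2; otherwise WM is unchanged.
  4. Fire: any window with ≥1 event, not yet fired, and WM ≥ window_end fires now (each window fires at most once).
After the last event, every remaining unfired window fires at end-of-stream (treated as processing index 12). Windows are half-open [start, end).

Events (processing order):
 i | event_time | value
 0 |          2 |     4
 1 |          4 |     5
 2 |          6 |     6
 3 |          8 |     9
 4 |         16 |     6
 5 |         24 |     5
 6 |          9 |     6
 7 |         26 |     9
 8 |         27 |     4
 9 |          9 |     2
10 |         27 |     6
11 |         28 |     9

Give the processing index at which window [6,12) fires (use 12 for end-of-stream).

i=0 t=2 v=4: → [0,6); WM=−∞
i=1 t=4 v=5: → [0,6); WM=−∞
i=2 t=6 v=6: → [6,12); WM=−∞
i=3 t=8 v=9: → [6,12); WM=6; [0,6) fires=2
i=4 t=16 v=6: → [12,18); WM=6
i=5 t=24 v=5: → [24,30); WM=6
i=6 t=9 v=6: → [6,12); WM=6
i=7 t=26 v=9: → [24,30); WM=24; [6,12) fires=2 [12,18) fires=1
i=8 t=27 v=4: → [24,30); WM=24
i=9 t=9 v=2: DROP (t<24-2); WM=24
i=10 t=27 v=6: → [24,30); WM=24
i=11 t=28 v=9: → [24,30); WM=26

7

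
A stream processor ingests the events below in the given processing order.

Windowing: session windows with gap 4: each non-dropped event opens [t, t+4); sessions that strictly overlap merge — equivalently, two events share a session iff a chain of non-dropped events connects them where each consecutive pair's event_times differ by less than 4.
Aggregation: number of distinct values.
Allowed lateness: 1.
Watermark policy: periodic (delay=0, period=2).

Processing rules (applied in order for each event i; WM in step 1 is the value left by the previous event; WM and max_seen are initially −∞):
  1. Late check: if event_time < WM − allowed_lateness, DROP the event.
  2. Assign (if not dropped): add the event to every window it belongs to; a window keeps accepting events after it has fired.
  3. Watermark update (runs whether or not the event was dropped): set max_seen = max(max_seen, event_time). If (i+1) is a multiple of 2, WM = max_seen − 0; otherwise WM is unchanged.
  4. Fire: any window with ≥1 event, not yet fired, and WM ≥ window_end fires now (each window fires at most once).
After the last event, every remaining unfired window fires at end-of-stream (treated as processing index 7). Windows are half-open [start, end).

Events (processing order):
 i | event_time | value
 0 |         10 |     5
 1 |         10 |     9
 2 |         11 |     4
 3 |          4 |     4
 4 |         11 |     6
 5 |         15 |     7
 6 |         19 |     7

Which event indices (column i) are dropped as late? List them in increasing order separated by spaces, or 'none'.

3

i=0 t=10 v=5: → [10,14); WM=−∞
i=1 t=10 v=9: → [10,14); WM=10
i=2 t=11 v=4: → [10,15); WM=10
i=3 t=4 v=4: DROP (t<10-1); WM=11
i=4 t=11 v=6: → [10,15); WM=11
i=5 t=15 v=7: → [15,19); WM=15
i=6 t=19 v=7: → [19,23); WM=15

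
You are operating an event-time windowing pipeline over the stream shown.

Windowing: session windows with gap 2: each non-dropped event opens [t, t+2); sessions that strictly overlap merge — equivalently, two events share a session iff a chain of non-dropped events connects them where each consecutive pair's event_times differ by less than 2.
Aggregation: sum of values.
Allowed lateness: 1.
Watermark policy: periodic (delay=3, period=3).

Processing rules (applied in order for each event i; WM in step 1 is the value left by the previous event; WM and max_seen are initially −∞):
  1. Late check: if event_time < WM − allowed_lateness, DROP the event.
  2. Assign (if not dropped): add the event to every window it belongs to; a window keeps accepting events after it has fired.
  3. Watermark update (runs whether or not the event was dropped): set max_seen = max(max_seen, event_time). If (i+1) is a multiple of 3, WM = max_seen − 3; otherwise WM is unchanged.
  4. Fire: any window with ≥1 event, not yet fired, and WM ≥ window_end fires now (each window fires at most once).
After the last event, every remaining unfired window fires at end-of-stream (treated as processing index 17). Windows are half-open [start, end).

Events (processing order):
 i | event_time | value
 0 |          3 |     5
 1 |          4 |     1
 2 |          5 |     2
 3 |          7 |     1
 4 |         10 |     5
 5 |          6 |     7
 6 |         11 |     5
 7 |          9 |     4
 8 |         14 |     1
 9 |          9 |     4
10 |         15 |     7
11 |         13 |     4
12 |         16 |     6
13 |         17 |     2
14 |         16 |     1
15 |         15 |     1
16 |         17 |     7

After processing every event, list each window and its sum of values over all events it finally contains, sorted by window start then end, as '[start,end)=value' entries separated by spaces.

i=0 t=3 v=5: → [3,5); WM=−∞
i=1 t=4 v=1: → [3,6); WM=−∞
i=2 t=5 v=2: → [3,7); WM=2
i=3 t=7 v=1: → [7,9); WM=2
i=4 t=10 v=5: → [10,12); WM=2
i=5 t=6 v=7: → [3,9); WM=7
i=6 t=11 v=5: → [10,13); WM=7
i=7 t=9 v=4: → [9,13); WM=7
i=8 t=14 v=1: → [14,16); WM=11
i=9 t=9 v=4: DROP (t<11-1); WM=11
i=10 t=15 v=7: → [14,17); WM=11
i=11 t=13 v=4: → [13,17); WM=12
i=12 t=16 v=6: → [13,18); WM=12
i=13 t=17 v=2: → [13,19); WM=12
i=14 t=16 v=1: → [13,19); WM=14
i=15 t=15 v=1: → [13,19); WM=14
i=16 t=17 v=7: → [13,19); WM=14

[3,9)=16 [9,13)=14 [13,19)=29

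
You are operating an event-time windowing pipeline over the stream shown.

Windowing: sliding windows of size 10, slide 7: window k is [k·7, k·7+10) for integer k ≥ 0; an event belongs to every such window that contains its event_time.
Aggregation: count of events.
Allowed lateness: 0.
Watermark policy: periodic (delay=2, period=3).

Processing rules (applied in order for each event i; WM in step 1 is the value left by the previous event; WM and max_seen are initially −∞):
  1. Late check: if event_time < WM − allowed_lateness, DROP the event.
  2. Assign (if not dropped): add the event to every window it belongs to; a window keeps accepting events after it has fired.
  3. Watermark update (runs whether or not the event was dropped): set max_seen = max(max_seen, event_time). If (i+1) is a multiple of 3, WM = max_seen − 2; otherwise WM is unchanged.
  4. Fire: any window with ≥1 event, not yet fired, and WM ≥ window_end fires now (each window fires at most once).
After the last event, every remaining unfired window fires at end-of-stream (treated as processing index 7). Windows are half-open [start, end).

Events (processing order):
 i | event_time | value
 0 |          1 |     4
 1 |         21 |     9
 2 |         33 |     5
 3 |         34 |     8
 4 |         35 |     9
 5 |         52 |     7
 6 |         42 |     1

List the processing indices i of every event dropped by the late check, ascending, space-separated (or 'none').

i=0 t=1 v=4: → [0,10); WM=−∞
i=1 t=21 v=9: → [21,31),[14,24); WM=−∞
i=2 t=33 v=5: → [28,38); WM=31; [0,10) fires=1 [14,24) fires=1 [21,31) fires=1
i=3 t=34 v=8: → [28,38); WM=31
i=4 t=35 v=9: → [35,45),[28,38); WM=31
i=5 t=52 v=7: → [49,59); WM=50; [28,38) fires=3 [35,45) fires=1
i=6 t=42 v=1: DROP (t<50-0); WM=50

6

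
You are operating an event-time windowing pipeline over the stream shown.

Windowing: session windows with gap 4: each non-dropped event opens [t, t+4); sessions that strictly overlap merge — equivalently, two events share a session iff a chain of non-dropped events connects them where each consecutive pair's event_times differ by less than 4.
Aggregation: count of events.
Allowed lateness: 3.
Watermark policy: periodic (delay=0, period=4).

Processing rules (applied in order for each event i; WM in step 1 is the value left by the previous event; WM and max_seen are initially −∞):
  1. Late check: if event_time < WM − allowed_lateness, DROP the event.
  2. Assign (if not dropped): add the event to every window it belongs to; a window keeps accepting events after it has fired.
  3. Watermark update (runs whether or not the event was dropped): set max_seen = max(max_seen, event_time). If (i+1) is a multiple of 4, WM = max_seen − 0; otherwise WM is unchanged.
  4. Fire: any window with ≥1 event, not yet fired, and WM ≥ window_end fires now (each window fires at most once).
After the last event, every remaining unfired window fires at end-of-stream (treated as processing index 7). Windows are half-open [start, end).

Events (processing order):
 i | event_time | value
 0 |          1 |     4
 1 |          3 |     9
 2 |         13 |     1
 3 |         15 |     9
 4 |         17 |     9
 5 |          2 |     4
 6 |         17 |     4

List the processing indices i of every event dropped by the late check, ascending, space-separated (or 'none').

5

i=0 t=1 v=4: → [1,5); WM=−∞
i=1 t=3 v=9: → [1,7); WM=−∞
i=2 t=13 v=1: → [13,17); WM=−∞
i=3 t=15 v=9: → [13,19); WM=15
i=4 t=17 v=9: → [13,21); WM=15
i=5 t=2 v=4: DROP (t<15-3); WM=15
i=6 t=17 v=4: → [13,21); WM=15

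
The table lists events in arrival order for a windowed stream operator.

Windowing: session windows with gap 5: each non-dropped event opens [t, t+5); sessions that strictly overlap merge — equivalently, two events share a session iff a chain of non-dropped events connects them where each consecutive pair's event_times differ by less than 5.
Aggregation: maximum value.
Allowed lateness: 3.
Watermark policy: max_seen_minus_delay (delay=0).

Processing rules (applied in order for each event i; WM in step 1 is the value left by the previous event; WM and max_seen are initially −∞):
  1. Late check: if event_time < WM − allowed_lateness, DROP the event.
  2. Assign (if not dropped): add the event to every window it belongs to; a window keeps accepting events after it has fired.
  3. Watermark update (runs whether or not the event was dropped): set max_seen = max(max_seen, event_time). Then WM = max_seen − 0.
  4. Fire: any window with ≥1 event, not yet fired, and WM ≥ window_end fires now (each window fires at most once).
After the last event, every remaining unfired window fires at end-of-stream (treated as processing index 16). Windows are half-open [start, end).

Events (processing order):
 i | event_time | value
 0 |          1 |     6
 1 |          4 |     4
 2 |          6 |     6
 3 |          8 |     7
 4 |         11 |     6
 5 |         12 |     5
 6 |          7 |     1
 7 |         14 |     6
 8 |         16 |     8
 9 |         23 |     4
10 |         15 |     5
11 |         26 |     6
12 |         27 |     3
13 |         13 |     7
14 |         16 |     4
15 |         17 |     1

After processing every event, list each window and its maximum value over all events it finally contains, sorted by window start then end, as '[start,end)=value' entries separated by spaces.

[1,21)=8 [23,32)=6

i=0 t=1 v=6: → [1,6); WM=1
i=1 t=4 v=4: → [1,9); WM=4
i=2 t=6 v=6: → [1,11); WM=6
i=3 t=8 v=7: → [1,13); WM=8
i=4 t=11 v=6: → [1,16); WM=11
i=5 t=12 v=5: → [1,17); WM=12
i=6 t=7 v=1: DROP (t<12-3); WM=12
i=7 t=14 v=6: → [1,19); WM=14
i=8 t=16 v=8: → [1,21); WM=16
i=9 t=23 v=4: → [23,28); WM=23
i=10 t=15 v=5: DROP (t<23-3); WM=23
i=11 t=26 v=6: → [23,31); WM=26
i=12 t=27 v=3: → [23,32); WM=27
i=13 t=13 v=7: DROP (t<27-3); WM=27
i=14 t=16 v=4: DROP (t<27-3); WM=27
i=15 t=17 v=1: DROP (t<27-3); WM=27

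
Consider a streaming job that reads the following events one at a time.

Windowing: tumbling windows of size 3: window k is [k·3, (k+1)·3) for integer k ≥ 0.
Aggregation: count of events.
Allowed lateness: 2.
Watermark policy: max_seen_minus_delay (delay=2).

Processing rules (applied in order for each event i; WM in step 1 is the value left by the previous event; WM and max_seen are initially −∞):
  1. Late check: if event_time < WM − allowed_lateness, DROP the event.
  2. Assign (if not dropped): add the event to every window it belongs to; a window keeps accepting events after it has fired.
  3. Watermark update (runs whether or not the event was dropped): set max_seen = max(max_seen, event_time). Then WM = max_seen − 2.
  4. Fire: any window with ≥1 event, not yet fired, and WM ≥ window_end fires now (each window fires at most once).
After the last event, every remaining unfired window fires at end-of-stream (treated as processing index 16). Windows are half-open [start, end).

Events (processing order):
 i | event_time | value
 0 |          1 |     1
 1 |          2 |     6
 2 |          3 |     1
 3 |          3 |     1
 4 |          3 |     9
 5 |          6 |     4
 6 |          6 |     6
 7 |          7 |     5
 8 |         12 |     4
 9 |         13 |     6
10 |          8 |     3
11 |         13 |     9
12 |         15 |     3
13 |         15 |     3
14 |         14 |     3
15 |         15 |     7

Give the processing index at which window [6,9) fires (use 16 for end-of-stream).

8

i=0 t=1 v=1: → [0,3); WM=-1
i=1 t=2 v=6: → [0,3); WM=0
i=2 t=3 v=1: → [3,6); WM=1
i=3 t=3 v=1: → [3,6); WM=1
i=4 t=3 v=9: → [3,6); WM=1
i=5 t=6 v=4: → [6,9); WM=4; [0,3) fires=2
i=6 t=6 v=6: → [6,9); WM=4
i=7 t=7 v=5: → [6,9); WM=5
i=8 t=12 v=4: → [12,15); WM=10; [3,6) fires=3 [6,9) fires=3
i=9 t=13 v=6: → [12,15); WM=11
i=10 t=8 v=3: DROP (t<11-2); WM=11
i=11 t=13 v=9: → [12,15); WM=11
i=12 t=15 v=3: → [15,18); WM=13
i=13 t=15 v=3: → [15,18); WM=13
i=14 t=14 v=3: → [12,15); WM=13
i=15 t=15 v=7: → [15,18); WM=13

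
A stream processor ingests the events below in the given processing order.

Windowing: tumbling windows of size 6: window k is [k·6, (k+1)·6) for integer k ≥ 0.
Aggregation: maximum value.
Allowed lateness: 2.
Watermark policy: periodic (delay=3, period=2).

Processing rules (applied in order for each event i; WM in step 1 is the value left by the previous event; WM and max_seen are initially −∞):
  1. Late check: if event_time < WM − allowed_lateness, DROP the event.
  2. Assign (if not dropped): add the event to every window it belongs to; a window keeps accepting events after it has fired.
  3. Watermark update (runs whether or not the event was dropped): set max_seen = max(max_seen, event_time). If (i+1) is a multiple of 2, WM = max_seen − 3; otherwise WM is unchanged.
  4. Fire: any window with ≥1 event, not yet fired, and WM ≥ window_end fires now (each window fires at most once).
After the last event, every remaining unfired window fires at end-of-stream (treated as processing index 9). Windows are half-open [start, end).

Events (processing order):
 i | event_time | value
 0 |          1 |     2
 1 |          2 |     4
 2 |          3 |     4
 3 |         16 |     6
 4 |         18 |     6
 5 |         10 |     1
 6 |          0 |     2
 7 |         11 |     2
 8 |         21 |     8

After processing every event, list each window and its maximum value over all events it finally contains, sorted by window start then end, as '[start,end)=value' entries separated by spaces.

i=0 t=1 v=2: → [0,6); WM=−∞
i=1 t=2 v=4: → [0,6); WM=-1
i=2 t=3 v=4: → [0,6); WM=-1
i=3 t=16 v=6: → [12,18); WM=13; [0,6) fires=4
i=4 t=18 v=6: → [18,24); WM=13
i=5 t=10 v=1: DROP (t<13-2); WM=15
i=6 t=0 v=2: DROP (t<15-2); WM=15
i=7 t=11 v=2: DROP (t<15-2); WM=15
i=8 t=21 v=8: → [18,24); WM=15

[0,6)=4 [12,18)=6 [18,24)=8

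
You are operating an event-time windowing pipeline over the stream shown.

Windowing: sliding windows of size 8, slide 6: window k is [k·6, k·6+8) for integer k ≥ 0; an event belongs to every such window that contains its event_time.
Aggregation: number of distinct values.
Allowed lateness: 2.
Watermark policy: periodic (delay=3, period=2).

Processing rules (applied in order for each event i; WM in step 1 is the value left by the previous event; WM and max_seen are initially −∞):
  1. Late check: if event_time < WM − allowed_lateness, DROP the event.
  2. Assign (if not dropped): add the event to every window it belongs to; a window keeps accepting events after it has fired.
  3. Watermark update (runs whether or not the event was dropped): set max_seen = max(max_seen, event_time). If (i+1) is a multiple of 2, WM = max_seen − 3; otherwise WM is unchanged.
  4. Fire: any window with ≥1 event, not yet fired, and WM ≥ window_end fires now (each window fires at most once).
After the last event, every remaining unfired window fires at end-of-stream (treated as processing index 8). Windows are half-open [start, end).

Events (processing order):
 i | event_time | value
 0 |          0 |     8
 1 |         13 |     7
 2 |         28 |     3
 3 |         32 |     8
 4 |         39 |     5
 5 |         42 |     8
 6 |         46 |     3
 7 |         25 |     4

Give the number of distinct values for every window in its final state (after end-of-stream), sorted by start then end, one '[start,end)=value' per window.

i=0 t=0 v=8: → [0,8); WM=−∞
i=1 t=13 v=7: → [12,20),[6,14); WM=10; [0,8) fires=1
i=2 t=28 v=3: → [24,32); WM=10
i=3 t=32 v=8: → [30,38); WM=29; [6,14) fires=1 [12,20) fires=1
i=4 t=39 v=5: → [36,44); WM=29
i=5 t=42 v=8: → [42,50),[36,44); WM=39; [24,32) fires=1 [30,38) fires=1
i=6 t=46 v=3: → [42,50); WM=39
i=7 t=25 v=4: DROP (t<39-2); WM=43

[0,8)=1 [6,14)=1 [12,20)=1 [24,32)=1 [30,38)=1 [36,44)=2 [42,50)=2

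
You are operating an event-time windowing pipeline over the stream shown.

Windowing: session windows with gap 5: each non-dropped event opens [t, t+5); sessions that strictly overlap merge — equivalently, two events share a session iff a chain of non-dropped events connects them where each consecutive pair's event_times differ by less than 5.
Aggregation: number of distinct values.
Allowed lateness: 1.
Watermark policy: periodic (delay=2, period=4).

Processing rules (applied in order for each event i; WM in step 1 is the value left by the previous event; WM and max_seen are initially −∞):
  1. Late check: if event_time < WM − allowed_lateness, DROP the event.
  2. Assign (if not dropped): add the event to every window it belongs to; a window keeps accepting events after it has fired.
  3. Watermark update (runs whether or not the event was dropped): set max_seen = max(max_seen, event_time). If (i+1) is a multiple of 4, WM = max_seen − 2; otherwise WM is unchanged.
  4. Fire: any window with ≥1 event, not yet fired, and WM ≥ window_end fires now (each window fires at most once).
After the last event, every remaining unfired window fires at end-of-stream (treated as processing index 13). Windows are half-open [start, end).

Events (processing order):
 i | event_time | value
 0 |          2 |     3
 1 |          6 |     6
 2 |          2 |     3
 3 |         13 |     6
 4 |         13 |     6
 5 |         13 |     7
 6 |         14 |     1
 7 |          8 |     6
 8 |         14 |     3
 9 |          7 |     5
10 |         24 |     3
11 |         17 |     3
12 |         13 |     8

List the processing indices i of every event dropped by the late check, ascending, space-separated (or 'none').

7 9 12

i=0 t=2 v=3: → [2,7); WM=−∞
i=1 t=6 v=6: → [2,11); WM=−∞
i=2 t=2 v=3: → [2,11); WM=−∞
i=3 t=13 v=6: → [13,18); WM=11
i=4 t=13 v=6: → [13,18); WM=11
i=5 t=13 v=7: → [13,18); WM=11
i=6 t=14 v=1: → [13,19); WM=11
i=7 t=8 v=6: DROP (t<11-1); WM=12
i=8 t=14 v=3: → [13,19); WM=12
i=9 t=7 v=5: DROP (t<12-1); WM=12
i=10 t=24 v=3: → [24,29); WM=12
i=11 t=17 v=3: → [13,22); WM=22
i=12 t=13 v=8: DROP (t<22-1); WM=22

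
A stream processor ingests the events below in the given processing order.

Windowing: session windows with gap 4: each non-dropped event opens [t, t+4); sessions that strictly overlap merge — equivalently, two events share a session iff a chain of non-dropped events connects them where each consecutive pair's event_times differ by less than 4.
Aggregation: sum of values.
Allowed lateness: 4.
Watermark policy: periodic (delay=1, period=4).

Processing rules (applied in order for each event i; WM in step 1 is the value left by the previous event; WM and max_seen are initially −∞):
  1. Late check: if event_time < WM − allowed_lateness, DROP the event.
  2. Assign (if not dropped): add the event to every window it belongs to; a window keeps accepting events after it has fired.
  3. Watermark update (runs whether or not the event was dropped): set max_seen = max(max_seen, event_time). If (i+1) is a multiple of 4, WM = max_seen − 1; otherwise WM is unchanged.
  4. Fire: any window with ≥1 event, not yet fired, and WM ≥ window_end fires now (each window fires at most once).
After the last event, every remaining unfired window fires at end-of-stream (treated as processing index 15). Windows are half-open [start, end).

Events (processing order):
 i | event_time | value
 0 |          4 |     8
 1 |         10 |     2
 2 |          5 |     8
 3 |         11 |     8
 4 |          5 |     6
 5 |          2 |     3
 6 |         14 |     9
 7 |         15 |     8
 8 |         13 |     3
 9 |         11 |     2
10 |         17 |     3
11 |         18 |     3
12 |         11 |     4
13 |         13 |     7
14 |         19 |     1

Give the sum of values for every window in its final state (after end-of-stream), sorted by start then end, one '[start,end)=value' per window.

i=0 t=4 v=8: → [4,8); WM=−∞
i=1 t=10 v=2: → [10,14); WM=−∞
i=2 t=5 v=8: → [4,9); WM=−∞
i=3 t=11 v=8: → [10,15); WM=10
i=4 t=5 v=6: DROP (t<10-4); WM=10
i=5 t=2 v=3: DROP (t<10-4); WM=10
i=6 t=14 v=9: → [10,18); WM=10
i=7 t=15 v=8: → [10,19); WM=14
i=8 t=13 v=3: → [10,19); WM=14
i=9 t=11 v=2: → [10,19); WM=14
i=10 t=17 v=3: → [10,21); WM=14
i=11 t=18 v=3: → [10,22); WM=17
i=12 t=11 v=4: DROP (t<17-4); WM=17
i=13 t=13 v=7: → [10,22); WM=17
i=14 t=19 v=1: → [10,23); WM=17

[4,9)=16 [10,23)=46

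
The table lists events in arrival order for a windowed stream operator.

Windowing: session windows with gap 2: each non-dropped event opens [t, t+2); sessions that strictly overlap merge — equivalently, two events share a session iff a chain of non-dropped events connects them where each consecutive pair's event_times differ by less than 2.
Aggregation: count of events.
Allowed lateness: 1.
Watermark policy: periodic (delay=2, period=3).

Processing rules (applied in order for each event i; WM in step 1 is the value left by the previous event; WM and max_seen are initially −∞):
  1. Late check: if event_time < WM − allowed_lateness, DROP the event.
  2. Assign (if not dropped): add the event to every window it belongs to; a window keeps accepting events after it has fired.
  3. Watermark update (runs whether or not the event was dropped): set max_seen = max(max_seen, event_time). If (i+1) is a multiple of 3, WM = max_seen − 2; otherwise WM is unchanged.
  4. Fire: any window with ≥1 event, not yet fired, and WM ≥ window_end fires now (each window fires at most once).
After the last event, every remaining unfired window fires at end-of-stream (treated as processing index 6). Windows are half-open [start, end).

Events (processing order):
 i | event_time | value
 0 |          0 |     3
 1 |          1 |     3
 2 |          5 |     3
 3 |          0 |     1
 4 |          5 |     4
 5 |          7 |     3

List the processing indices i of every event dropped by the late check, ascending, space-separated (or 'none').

i=0 t=0 v=3: → [0,2); WM=−∞
i=1 t=1 v=3: → [0,3); WM=−∞
i=2 t=5 v=3: → [5,7); WM=3
i=3 t=0 v=1: DROP (t<3-1); WM=3
i=4 t=5 v=4: → [5,7); WM=3
i=5 t=7 v=3: → [7,9); WM=5

3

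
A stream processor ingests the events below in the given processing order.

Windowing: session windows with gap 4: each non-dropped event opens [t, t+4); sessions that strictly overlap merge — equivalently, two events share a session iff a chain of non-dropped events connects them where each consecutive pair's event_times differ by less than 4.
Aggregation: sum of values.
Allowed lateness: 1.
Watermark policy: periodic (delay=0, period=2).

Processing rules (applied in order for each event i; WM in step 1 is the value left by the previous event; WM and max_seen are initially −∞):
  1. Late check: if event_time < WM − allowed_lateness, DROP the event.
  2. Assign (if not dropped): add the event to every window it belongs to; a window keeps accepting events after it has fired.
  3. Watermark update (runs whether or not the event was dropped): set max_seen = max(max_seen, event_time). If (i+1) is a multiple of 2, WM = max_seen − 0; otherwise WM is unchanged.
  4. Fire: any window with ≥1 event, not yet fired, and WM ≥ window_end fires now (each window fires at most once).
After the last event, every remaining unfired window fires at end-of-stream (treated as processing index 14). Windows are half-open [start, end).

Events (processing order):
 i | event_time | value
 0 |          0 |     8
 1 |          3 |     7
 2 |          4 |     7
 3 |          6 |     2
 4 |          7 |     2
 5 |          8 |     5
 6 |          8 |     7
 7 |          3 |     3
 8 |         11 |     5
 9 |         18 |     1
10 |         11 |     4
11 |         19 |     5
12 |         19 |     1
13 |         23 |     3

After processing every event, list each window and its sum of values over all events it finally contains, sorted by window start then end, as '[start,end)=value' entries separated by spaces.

i=0 t=0 v=8: → [0,4); WM=−∞
i=1 t=3 v=7: → [0,7); WM=3
i=2 t=4 v=7: → [0,8); WM=3
i=3 t=6 v=2: → [0,10); WM=6
i=4 t=7 v=2: → [0,11); WM=6
i=5 t=8 v=5: → [0,12); WM=8
i=6 t=8 v=7: → [0,12); WM=8
i=7 t=3 v=3: DROP (t<8-1); WM=8
i=8 t=11 v=5: → [0,15); WM=8
i=9 t=18 v=1: → [18,22); WM=18
i=10 t=11 v=4: DROP (t<18-1); WM=18
i=11 t=19 v=5: → [18,23); WM=19
i=12 t=19 v=1: → [18,23); WM=19
i=13 t=23 v=3: → [23,27); WM=23

[0,15)=43 [18,23)=7 [23,27)=3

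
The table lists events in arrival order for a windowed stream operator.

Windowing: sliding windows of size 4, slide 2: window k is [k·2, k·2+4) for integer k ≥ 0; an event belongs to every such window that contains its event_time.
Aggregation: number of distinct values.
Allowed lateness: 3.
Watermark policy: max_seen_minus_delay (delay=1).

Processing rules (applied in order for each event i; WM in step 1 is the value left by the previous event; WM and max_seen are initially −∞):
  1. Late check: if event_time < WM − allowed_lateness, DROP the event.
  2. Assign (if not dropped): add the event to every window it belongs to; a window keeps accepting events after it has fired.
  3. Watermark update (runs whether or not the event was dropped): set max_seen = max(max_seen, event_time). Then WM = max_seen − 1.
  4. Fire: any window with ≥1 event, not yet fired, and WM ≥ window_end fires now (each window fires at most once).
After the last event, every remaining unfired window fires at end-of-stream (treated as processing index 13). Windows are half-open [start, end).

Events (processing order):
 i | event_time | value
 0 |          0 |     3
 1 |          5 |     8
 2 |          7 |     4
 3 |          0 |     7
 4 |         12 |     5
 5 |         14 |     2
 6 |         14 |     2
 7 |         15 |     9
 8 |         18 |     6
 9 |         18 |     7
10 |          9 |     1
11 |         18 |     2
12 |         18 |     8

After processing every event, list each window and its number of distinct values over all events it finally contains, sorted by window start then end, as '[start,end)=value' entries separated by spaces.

[0,4)=1 [2,6)=1 [4,8)=2 [6,10)=1 [10,14)=1 [12,16)=3 [14,18)=2 [16,20)=4 [18,22)=4

i=0 t=0 v=3: → [0,4); WM=-1
i=1 t=5 v=8: → [4,8),[2,6); WM=4; [0,4) fires=1
i=2 t=7 v=4: → [6,10),[4,8); WM=6; [2,6) fires=1
i=3 t=0 v=7: DROP (t<6-3); WM=6
i=4 t=12 v=5: → [12,16),[10,14); WM=11; [4,8) fires=2 [6,10) fires=1
i=5 t=14 v=2: → [14,18),[12,16); WM=13
i=6 t=14 v=2: → [14,18),[12,16); WM=13
i=7 t=15 v=9: → [14,18),[12,16); WM=14; [10,14) fires=1
i=8 t=18 v=6: → [18,22),[16,20); WM=17; [12,16) fires=3
i=9 t=18 v=7: → [18,22),[16,20); WM=17
i=10 t=9 v=1: DROP (t<17-3); WM=17
i=11 t=18 v=2: → [18,22),[16,20); WM=17
i=12 t=18 v=8: → [18,22),[16,20); WM=17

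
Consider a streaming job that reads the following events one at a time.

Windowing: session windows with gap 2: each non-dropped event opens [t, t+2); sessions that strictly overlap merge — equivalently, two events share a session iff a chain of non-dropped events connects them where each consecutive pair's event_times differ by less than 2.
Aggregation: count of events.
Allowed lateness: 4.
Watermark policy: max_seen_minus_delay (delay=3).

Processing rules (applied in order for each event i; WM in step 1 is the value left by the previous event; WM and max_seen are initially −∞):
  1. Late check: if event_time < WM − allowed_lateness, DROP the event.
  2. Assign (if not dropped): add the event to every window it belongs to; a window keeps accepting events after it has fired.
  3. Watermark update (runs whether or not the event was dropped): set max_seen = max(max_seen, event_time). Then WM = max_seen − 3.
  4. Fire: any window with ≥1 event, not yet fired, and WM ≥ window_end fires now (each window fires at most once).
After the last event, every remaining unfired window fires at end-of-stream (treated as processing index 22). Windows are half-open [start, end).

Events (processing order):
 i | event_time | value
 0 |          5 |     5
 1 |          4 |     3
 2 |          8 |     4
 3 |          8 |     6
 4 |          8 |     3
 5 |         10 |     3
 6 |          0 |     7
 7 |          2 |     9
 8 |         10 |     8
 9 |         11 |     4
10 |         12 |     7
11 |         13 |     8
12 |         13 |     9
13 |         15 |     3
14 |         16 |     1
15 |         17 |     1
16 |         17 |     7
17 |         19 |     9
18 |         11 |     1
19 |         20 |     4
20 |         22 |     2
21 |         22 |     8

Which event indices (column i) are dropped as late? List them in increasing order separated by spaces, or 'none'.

i=0 t=5 v=5: → [5,7); WM=2
i=1 t=4 v=3: → [4,7); WM=2
i=2 t=8 v=4: → [8,10); WM=5
i=3 t=8 v=6: → [8,10); WM=5
i=4 t=8 v=3: → [8,10); WM=5
i=5 t=10 v=3: → [10,12); WM=7
i=6 t=0 v=7: DROP (t<7-4); WM=7
i=7 t=2 v=9: DROP (t<7-4); WM=7
i=8 t=10 v=8: → [10,12); WM=7
i=9 t=11 v=4: → [10,13); WM=8
i=10 t=12 v=7: → [10,14); WM=9
i=11 t=13 v=8: → [10,15); WM=10
i=12 t=13 v=9: → [10,15); WM=10
i=13 t=15 v=3: → [15,17); WM=12
i=14 t=16 v=1: → [15,18); WM=13
i=15 t=17 v=1: → [15,19); WM=14
i=16 t=17 v=7: → [15,19); WM=14
i=17 t=19 v=9: → [19,21); WM=16
i=18 t=11 v=1: DROP (t<16-4); WM=16
i=19 t=20 v=4: → [19,22); WM=17
i=20 t=22 v=2: → [22,24); WM=19
i=21 t=22 v=8: → [22,24); WM=19

6 7 18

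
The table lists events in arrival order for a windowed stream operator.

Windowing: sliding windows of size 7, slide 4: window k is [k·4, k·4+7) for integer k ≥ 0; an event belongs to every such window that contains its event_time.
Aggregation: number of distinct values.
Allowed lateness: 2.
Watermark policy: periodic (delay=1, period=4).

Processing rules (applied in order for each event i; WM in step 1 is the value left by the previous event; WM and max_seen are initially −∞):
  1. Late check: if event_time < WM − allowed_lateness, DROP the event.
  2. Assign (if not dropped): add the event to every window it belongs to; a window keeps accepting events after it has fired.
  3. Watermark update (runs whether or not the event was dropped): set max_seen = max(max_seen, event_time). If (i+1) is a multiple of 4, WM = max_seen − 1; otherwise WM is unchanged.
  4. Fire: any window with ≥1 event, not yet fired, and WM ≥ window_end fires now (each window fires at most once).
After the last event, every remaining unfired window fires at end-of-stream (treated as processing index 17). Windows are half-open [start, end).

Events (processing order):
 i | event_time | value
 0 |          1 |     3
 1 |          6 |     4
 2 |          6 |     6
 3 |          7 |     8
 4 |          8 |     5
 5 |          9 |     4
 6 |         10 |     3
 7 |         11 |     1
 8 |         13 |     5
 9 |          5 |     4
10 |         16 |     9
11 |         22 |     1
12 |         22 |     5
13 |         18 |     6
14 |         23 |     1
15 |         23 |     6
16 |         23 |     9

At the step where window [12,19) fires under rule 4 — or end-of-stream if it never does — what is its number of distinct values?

2

i=0 t=1 v=3: → [0,7); WM=−∞
i=1 t=6 v=4: → [4,11),[0,7); WM=−∞
i=2 t=6 v=6: → [4,11),[0,7); WM=−∞
i=3 t=7 v=8: → [4,11); WM=6
i=4 t=8 v=5: → [8,15),[4,11); WM=6
i=5 t=9 v=4: → [8,15),[4,11); WM=6
i=6 t=10 v=3: → [8,15),[4,11); WM=6
i=7 t=11 v=1: → [8,15); WM=10; [0,7) fires=3
i=8 t=13 v=5: → [12,19),[8,15); WM=10
i=9 t=5 v=4: DROP (t<10-2); WM=10
i=10 t=16 v=9: → [16,23),[12,19); WM=10
i=11 t=22 v=1: → [20,27),[16,23); WM=21; [4,11) fires=5 [8,15) fires=4 [12,19) fires=2
i=12 t=22 v=5: → [20,27),[16,23); WM=21
i=13 t=18 v=6: DROP (t<21-2); WM=21
i=14 t=23 v=1: → [20,27); WM=21
i=15 t=23 v=6: → [20,27); WM=22
i=16 t=23 v=9: → [20,27); WM=22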